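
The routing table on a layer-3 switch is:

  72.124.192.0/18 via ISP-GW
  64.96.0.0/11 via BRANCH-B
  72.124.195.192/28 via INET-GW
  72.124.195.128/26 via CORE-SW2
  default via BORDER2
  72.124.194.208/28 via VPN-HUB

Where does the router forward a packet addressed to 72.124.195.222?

ISP-GW

Routes whose prefix contains 72.124.195.222:
  0.0.0.0/0 (default, matches everything) -> BORDER2
  72.124.192.0/18 (72.124.192.0 - 72.124.255.255) -> ISP-GW
More-specific entries that do NOT match:
  72.124.195.192/28 (72.124.195.192 - 72.124.195.207) does not contain 72.124.195.222
  72.124.194.208/28 (72.124.194.208 - 72.124.194.223) does not contain 72.124.195.222
  72.124.195.128/26 (72.124.195.128 - 72.124.195.191) does not contain 72.124.195.222
Longest matching prefix is /18 -> next hop ISP-GW.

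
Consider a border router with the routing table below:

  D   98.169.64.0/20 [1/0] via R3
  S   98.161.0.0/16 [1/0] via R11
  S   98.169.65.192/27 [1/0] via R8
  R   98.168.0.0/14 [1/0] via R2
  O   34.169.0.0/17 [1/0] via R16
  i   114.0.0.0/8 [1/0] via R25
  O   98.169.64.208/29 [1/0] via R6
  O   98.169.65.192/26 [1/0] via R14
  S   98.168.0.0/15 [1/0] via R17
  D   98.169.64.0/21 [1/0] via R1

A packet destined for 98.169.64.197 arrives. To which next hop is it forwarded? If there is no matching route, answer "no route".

R1

Routes whose prefix contains 98.169.64.197:
  98.168.0.0/14 (98.168.0.0 - 98.171.255.255) -> R2
  98.168.0.0/15 (98.168.0.0 - 98.169.255.255) -> R17
  98.169.64.0/20 (98.169.64.0 - 98.169.79.255) -> R3
  98.169.64.0/21 (98.169.64.0 - 98.169.71.255) -> R1
More-specific entries that do NOT match:
  98.169.64.208/29 (98.169.64.208 - 98.169.64.215) does not contain 98.169.64.197
  98.169.65.192/27 (98.169.65.192 - 98.169.65.223) does not contain 98.169.64.197
  98.169.65.192/26 (98.169.65.192 - 98.169.65.255) does not contain 98.169.64.197
Longest matching prefix is /21 -> next hop R1.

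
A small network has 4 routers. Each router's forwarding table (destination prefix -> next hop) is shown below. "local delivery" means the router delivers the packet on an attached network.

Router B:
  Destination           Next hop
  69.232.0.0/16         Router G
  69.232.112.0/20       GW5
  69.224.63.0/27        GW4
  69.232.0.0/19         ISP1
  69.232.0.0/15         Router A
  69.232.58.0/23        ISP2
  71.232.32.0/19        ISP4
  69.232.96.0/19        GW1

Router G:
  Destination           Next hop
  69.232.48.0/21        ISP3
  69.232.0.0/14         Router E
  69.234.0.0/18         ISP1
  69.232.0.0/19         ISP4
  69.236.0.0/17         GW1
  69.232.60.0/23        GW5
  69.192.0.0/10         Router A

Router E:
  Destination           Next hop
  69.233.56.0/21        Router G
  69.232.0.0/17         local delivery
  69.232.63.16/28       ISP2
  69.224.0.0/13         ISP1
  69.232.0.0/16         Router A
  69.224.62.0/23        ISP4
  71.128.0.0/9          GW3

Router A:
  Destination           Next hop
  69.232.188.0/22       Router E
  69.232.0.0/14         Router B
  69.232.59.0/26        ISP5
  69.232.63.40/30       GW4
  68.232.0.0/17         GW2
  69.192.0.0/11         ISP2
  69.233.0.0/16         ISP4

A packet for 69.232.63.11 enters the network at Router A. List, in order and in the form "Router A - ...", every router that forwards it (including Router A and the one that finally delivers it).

Router A - Router B - Router G - Router E

At Router A: longest match for 69.232.63.11 is 69.232.0.0/14 -> Router B
At Router B: longest match for 69.232.63.11 is 69.232.0.0/16 -> Router G
At Router G: longest match for 69.232.63.11 is 69.232.0.0/14 -> Router E
At Router E: longest match for 69.232.63.11 is 69.232.0.0/17 -> local delivery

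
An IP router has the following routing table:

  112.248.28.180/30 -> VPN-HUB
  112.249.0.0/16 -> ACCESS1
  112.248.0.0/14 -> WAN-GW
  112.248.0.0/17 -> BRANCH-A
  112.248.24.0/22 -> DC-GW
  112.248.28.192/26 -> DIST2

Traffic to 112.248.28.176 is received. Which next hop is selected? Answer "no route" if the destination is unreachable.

BRANCH-A

Routes whose prefix contains 112.248.28.176:
  112.248.0.0/14 (112.248.0.0 - 112.251.255.255) -> WAN-GW
  112.248.0.0/17 (112.248.0.0 - 112.248.127.255) -> BRANCH-A
More-specific entries that do NOT match:
  112.248.28.180/30 (112.248.28.180 - 112.248.28.183) does not contain 112.248.28.176
  112.248.28.192/26 (112.248.28.192 - 112.248.28.255) does not contain 112.248.28.176
  112.248.24.0/22 (112.248.24.0 - 112.248.27.255) does not contain 112.248.28.176
Longest matching prefix is /17 -> next hop BRANCH-A.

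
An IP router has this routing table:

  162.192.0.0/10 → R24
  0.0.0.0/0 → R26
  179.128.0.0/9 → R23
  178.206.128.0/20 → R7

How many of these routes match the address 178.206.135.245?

2

Prefixes containing 178.206.135.245:
  0.0.0.0/0 (default, matches everything)
  178.206.128.0/20 (178.206.128.0 - 178.206.143.255)
Total matching entries: 2.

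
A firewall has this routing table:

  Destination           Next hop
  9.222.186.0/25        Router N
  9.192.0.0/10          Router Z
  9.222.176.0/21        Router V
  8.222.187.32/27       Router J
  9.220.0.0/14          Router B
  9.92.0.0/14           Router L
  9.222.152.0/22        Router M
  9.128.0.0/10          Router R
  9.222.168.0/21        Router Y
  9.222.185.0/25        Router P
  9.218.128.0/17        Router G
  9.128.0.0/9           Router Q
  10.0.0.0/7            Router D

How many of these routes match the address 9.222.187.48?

Prefixes containing 9.222.187.48:
  9.128.0.0/9 (9.128.0.0 - 9.255.255.255)
  9.192.0.0/10 (9.192.0.0 - 9.255.255.255)
  9.220.0.0/14 (9.220.0.0 - 9.223.255.255)
Total matching entries: 3.

3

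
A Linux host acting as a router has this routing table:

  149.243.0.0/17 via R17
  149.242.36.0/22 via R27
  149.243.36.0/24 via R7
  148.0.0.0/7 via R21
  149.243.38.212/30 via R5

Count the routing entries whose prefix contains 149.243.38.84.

2

Prefixes containing 149.243.38.84:
  148.0.0.0/7 (148.0.0.0 - 149.255.255.255)
  149.243.0.0/17 (149.243.0.0 - 149.243.127.255)
Total matching entries: 2.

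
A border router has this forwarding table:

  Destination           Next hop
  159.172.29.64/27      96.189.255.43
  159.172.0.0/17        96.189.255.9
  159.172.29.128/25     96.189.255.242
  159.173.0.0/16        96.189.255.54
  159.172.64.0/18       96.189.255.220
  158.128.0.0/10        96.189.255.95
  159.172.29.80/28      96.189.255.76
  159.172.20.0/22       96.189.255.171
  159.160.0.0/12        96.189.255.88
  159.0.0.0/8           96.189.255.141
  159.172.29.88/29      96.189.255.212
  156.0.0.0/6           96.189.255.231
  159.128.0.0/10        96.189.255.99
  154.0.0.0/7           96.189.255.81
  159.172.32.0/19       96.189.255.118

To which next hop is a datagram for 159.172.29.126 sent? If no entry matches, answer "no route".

Routes whose prefix contains 159.172.29.126:
  156.0.0.0/6 (156.0.0.0 - 159.255.255.255) -> 96.189.255.231
  159.0.0.0/8 (159.0.0.0 - 159.255.255.255) -> 96.189.255.141
  159.128.0.0/10 (159.128.0.0 - 159.191.255.255) -> 96.189.255.99
  159.160.0.0/12 (159.160.0.0 - 159.175.255.255) -> 96.189.255.88
  159.172.0.0/17 (159.172.0.0 - 159.172.127.255) -> 96.189.255.9
More-specific entries that do NOT match:
  159.172.29.88/29 (159.172.29.88 - 159.172.29.95) does not contain 159.172.29.126
  159.172.29.80/28 (159.172.29.80 - 159.172.29.95) does not contain 159.172.29.126
  159.172.29.64/27 (159.172.29.64 - 159.172.29.95) does not contain 159.172.29.126
  159.172.29.128/25 (159.172.29.128 - 159.172.29.255) does not contain 159.172.29.126
  159.172.20.0/22 (159.172.20.0 - 159.172.23.255) does not contain 159.172.29.126
  159.172.32.0/19 (159.172.32.0 - 159.172.63.255) does not contain 159.172.29.126
  159.172.64.0/18 (159.172.64.0 - 159.172.127.255) does not contain 159.172.29.126
Longest matching prefix is /17 -> next hop 96.189.255.9.

96.189.255.9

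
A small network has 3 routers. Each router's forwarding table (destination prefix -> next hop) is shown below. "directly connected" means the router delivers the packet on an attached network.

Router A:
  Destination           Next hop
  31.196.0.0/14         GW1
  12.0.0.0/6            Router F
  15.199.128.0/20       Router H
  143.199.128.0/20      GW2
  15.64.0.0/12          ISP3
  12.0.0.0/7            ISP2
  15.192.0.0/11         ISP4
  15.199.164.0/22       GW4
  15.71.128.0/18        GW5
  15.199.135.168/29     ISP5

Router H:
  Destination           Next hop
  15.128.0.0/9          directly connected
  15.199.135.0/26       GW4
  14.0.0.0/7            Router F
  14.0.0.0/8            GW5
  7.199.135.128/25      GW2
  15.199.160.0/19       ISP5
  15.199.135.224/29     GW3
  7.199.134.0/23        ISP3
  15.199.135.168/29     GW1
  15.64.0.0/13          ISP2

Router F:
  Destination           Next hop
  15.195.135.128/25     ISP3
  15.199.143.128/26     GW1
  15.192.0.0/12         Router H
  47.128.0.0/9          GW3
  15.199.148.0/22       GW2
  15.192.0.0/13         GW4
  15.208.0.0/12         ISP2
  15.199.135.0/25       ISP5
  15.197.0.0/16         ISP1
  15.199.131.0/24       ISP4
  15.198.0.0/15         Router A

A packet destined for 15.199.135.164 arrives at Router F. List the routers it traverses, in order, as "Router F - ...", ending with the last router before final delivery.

Router F - Router A - Router H

At Router F: longest match for 15.199.135.164 is 15.198.0.0/15 -> Router A
At Router A: longest match for 15.199.135.164 is 15.199.128.0/20 -> Router H
At Router H: longest match for 15.199.135.164 is 15.128.0.0/9 -> directly connected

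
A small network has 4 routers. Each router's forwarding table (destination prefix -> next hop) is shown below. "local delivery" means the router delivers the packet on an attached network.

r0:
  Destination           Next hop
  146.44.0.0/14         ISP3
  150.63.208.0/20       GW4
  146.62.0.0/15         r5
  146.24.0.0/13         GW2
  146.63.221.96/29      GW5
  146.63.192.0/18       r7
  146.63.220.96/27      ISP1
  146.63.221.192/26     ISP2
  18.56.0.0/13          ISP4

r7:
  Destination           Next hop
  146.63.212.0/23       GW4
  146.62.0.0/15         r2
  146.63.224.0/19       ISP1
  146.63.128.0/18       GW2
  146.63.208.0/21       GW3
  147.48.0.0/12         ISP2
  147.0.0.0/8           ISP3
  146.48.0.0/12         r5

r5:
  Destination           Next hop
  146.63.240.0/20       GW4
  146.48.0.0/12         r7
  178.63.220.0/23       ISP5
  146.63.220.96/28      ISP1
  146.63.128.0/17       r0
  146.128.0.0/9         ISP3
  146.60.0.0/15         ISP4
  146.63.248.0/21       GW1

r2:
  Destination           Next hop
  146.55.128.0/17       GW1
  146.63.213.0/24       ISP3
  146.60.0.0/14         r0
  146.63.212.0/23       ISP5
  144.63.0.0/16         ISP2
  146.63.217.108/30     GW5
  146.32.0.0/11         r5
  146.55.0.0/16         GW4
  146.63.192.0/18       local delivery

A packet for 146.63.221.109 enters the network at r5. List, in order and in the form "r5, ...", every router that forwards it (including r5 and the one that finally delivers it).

r5, r0, r7, r2

At r5: longest match for 146.63.221.109 is 146.63.128.0/17 -> r0
At r0: longest match for 146.63.221.109 is 146.63.192.0/18 -> r7
At r7: longest match for 146.63.221.109 is 146.62.0.0/15 -> r2
At r2: longest match for 146.63.221.109 is 146.63.192.0/18 -> local delivery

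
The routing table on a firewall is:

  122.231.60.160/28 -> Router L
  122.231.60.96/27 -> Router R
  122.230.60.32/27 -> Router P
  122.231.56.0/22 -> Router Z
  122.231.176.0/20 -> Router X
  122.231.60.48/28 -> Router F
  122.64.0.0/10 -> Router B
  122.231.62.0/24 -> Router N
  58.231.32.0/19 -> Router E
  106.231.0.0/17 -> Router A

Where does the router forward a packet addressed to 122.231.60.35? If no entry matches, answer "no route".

no route

No entry's prefix contains 122.231.60.35; there is no default route.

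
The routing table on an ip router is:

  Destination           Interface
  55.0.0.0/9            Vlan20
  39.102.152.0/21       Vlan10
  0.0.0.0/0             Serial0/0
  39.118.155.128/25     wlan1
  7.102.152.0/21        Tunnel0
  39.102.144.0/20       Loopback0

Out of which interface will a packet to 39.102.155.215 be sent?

Vlan10

Routes whose prefix contains 39.102.155.215:
  0.0.0.0/0 (default, matches everything) -> Serial0/0
  39.102.144.0/20 (39.102.144.0 - 39.102.159.255) -> Loopback0
  39.102.152.0/21 (39.102.152.0 - 39.102.159.255) -> Vlan10
More-specific entries that do NOT match:
  39.118.155.128/25 (39.118.155.128 - 39.118.155.255) does not contain 39.102.155.215
Longest matching prefix is /21 -> interface Vlan10.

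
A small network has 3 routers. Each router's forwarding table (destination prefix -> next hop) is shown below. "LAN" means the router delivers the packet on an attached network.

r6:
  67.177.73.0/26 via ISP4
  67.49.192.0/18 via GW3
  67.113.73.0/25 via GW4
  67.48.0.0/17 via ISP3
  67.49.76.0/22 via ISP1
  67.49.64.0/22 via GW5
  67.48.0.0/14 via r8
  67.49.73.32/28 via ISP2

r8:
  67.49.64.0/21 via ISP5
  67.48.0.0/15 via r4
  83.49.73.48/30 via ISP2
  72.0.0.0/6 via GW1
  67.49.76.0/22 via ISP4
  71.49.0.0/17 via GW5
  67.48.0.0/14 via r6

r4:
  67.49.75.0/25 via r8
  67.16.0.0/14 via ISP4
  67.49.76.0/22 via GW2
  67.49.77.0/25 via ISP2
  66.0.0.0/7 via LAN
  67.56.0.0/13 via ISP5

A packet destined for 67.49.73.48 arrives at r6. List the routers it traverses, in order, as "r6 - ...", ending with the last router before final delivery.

At r6: longest match for 67.49.73.48 is 67.48.0.0/14 -> r8
At r8: longest match for 67.49.73.48 is 67.48.0.0/15 -> r4
At r4: longest match for 67.49.73.48 is 66.0.0.0/7 -> LAN

r6 - r8 - r4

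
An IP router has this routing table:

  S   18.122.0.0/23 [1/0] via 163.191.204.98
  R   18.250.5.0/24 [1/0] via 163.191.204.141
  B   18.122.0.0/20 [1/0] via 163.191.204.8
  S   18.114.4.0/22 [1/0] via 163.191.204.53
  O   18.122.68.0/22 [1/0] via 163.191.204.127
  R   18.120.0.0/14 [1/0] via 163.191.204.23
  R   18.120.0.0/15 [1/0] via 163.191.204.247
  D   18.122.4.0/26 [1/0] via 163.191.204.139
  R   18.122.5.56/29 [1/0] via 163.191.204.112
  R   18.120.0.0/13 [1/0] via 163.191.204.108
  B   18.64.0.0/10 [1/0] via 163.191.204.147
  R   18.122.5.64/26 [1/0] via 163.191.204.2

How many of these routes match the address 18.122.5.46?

Prefixes containing 18.122.5.46:
  18.64.0.0/10 (18.64.0.0 - 18.127.255.255)
  18.120.0.0/13 (18.120.0.0 - 18.127.255.255)
  18.120.0.0/14 (18.120.0.0 - 18.123.255.255)
  18.122.0.0/20 (18.122.0.0 - 18.122.15.255)
Total matching entries: 4.

4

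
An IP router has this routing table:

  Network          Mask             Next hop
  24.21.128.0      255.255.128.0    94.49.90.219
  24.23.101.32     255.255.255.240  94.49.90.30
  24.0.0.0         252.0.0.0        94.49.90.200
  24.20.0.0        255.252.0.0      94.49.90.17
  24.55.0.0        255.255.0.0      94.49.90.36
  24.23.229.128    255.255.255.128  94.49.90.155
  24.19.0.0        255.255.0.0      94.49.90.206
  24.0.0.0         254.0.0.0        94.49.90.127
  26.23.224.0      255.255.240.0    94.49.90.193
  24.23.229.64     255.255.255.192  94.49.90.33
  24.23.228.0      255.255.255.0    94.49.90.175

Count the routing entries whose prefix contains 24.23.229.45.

Prefixes containing 24.23.229.45:
  24.0.0.0/6 (24.0.0.0 - 27.255.255.255)
  24.0.0.0/7 (24.0.0.0 - 25.255.255.255)
  24.20.0.0/14 (24.20.0.0 - 24.23.255.255)
Total matching entries: 3.

3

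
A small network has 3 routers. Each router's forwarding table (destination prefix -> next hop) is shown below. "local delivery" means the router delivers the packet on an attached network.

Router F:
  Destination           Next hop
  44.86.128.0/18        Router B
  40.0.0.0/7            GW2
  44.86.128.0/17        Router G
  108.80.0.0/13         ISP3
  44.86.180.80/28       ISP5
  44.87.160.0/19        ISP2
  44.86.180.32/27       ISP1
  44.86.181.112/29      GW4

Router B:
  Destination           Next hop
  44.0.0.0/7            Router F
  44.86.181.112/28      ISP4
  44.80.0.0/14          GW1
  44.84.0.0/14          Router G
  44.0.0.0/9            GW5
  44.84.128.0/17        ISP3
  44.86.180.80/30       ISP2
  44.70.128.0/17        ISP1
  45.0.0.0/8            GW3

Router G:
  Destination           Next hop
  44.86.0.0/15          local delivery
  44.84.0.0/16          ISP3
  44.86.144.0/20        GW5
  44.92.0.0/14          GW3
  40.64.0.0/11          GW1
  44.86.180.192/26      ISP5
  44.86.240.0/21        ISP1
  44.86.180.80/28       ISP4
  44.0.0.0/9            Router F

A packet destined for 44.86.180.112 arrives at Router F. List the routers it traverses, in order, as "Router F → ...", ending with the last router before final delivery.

Router F → Router B → Router G

At Router F: longest match for 44.86.180.112 is 44.86.128.0/18 -> Router B
At Router B: longest match for 44.86.180.112 is 44.84.0.0/14 -> Router G
At Router G: longest match for 44.86.180.112 is 44.86.0.0/15 -> local delivery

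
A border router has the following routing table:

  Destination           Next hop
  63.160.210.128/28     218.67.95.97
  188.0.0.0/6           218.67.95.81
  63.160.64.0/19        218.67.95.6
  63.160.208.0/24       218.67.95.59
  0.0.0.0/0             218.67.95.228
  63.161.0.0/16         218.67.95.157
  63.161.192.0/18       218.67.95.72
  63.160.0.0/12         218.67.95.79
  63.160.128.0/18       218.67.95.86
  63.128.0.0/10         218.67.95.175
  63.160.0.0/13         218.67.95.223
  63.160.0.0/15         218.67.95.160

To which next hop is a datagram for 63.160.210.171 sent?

218.67.95.160

Routes whose prefix contains 63.160.210.171:
  0.0.0.0/0 (default, matches everything) -> 218.67.95.228
  63.128.0.0/10 (63.128.0.0 - 63.191.255.255) -> 218.67.95.175
  63.160.0.0/12 (63.160.0.0 - 63.175.255.255) -> 218.67.95.79
  63.160.0.0/13 (63.160.0.0 - 63.167.255.255) -> 218.67.95.223
  63.160.0.0/15 (63.160.0.0 - 63.161.255.255) -> 218.67.95.160
More-specific entries that do NOT match:
  63.160.210.128/28 (63.160.210.128 - 63.160.210.143) does not contain 63.160.210.171
  63.160.208.0/24 (63.160.208.0 - 63.160.208.255) does not contain 63.160.210.171
  63.160.64.0/19 (63.160.64.0 - 63.160.95.255) does not contain 63.160.210.171
  63.161.192.0/18 (63.161.192.0 - 63.161.255.255) does not contain 63.160.210.171
  63.160.128.0/18 (63.160.128.0 - 63.160.191.255) does not contain 63.160.210.171
  63.161.0.0/16 (63.161.0.0 - 63.161.255.255) does not contain 63.160.210.171
Longest matching prefix is /15 -> next hop 218.67.95.160.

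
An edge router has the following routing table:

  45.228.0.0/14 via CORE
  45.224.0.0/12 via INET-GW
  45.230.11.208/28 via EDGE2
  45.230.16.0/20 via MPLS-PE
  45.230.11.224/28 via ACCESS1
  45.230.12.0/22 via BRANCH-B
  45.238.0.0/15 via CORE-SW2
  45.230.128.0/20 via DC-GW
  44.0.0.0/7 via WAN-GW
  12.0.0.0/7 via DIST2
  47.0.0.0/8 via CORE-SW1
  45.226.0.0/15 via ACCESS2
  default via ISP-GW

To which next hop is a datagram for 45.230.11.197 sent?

CORE

Routes whose prefix contains 45.230.11.197:
  0.0.0.0/0 (default, matches everything) -> ISP-GW
  44.0.0.0/7 (44.0.0.0 - 45.255.255.255) -> WAN-GW
  45.224.0.0/12 (45.224.0.0 - 45.239.255.255) -> INET-GW
  45.228.0.0/14 (45.228.0.0 - 45.231.255.255) -> CORE
More-specific entries that do NOT match:
  45.230.11.208/28 (45.230.11.208 - 45.230.11.223) does not contain 45.230.11.197
  45.230.11.224/28 (45.230.11.224 - 45.230.11.239) does not contain 45.230.11.197
  45.230.12.0/22 (45.230.12.0 - 45.230.15.255) does not contain 45.230.11.197
  45.230.16.0/20 (45.230.16.0 - 45.230.31.255) does not contain 45.230.11.197
  45.230.128.0/20 (45.230.128.0 - 45.230.143.255) does not contain 45.230.11.197
  45.238.0.0/15 (45.238.0.0 - 45.239.255.255) does not contain 45.230.11.197
  45.226.0.0/15 (45.226.0.0 - 45.227.255.255) does not contain 45.230.11.197
Longest matching prefix is /14 -> next hop CORE.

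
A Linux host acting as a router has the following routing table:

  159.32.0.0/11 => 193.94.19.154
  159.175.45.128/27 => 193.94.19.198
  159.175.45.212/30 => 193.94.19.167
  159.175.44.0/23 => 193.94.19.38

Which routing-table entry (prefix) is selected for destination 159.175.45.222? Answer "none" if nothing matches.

Entries matching 159.175.45.222:
  159.175.44.0/23 (159.175.44.0 - 159.175.45.255)
Most specific is 159.175.44.0/23.

159.175.44.0/23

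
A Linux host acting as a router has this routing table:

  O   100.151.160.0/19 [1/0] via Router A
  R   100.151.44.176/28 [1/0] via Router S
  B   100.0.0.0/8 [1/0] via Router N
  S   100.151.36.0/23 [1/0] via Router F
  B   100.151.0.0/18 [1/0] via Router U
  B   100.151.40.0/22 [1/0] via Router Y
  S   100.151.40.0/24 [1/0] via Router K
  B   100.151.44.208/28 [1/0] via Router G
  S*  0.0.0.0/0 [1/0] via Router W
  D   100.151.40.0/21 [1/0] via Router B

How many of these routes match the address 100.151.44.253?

Prefixes containing 100.151.44.253:
  0.0.0.0/0 (default, matches everything)
  100.0.0.0/8 (100.0.0.0 - 100.255.255.255)
  100.151.0.0/18 (100.151.0.0 - 100.151.63.255)
  100.151.40.0/21 (100.151.40.0 - 100.151.47.255)
Total matching entries: 4.

4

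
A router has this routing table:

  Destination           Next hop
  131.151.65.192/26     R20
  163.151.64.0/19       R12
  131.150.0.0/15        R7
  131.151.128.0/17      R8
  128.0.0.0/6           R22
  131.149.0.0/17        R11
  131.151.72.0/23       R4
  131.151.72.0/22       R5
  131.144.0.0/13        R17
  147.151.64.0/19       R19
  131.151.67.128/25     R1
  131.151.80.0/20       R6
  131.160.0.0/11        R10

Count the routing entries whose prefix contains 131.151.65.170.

Prefixes containing 131.151.65.170:
  128.0.0.0/6 (128.0.0.0 - 131.255.255.255)
  131.144.0.0/13 (131.144.0.0 - 131.151.255.255)
  131.150.0.0/15 (131.150.0.0 - 131.151.255.255)
Total matching entries: 3.

3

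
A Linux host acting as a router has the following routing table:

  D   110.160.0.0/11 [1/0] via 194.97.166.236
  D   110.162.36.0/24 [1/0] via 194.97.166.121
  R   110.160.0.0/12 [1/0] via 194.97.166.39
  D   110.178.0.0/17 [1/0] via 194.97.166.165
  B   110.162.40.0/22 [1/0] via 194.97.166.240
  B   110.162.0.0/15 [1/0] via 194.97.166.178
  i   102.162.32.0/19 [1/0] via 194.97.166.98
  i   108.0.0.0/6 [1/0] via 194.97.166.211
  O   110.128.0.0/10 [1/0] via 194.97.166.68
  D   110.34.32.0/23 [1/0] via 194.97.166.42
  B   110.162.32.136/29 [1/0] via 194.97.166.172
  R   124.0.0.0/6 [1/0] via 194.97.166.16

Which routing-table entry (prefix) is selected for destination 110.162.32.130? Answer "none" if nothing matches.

Entries matching 110.162.32.130:
  108.0.0.0/6 (108.0.0.0 - 111.255.255.255)
  110.128.0.0/10 (110.128.0.0 - 110.191.255.255)
  110.160.0.0/11 (110.160.0.0 - 110.191.255.255)
  110.160.0.0/12 (110.160.0.0 - 110.175.255.255)
  110.162.0.0/15 (110.162.0.0 - 110.163.255.255)
Most specific is 110.162.0.0/15.

110.162.0.0/15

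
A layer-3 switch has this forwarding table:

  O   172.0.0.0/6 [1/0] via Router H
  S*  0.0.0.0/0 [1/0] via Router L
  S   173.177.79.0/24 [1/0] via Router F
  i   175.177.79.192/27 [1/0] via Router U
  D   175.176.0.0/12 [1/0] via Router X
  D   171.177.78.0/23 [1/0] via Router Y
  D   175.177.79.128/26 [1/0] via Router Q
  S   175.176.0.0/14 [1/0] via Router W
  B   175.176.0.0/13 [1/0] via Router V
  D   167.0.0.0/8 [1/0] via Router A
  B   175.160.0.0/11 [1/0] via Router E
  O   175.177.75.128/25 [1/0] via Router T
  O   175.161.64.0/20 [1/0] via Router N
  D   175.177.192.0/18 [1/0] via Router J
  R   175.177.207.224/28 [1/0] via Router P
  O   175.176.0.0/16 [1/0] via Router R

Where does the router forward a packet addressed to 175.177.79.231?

Routes whose prefix contains 175.177.79.231:
  0.0.0.0/0 (default, matches everything) -> Router L
  172.0.0.0/6 (172.0.0.0 - 175.255.255.255) -> Router H
  175.160.0.0/11 (175.160.0.0 - 175.191.255.255) -> Router E
  175.176.0.0/12 (175.176.0.0 - 175.191.255.255) -> Router X
  175.176.0.0/13 (175.176.0.0 - 175.183.255.255) -> Router V
  175.176.0.0/14 (175.176.0.0 - 175.179.255.255) -> Router W
More-specific entries that do NOT match:
  175.177.207.224/28 (175.177.207.224 - 175.177.207.239) does not contain 175.177.79.231
  175.177.79.192/27 (175.177.79.192 - 175.177.79.223) does not contain 175.177.79.231
  175.177.79.128/26 (175.177.79.128 - 175.177.79.191) does not contain 175.177.79.231
  175.177.75.128/25 (175.177.75.128 - 175.177.75.255) does not contain 175.177.79.231
  173.177.79.0/24 (173.177.79.0 - 173.177.79.255) does not contain 175.177.79.231
  171.177.78.0/23 (171.177.78.0 - 171.177.79.255) does not contain 175.177.79.231
  175.161.64.0/20 (175.161.64.0 - 175.161.79.255) does not contain 175.177.79.231
  175.177.192.0/18 (175.177.192.0 - 175.177.255.255) does not contain 175.177.79.231
  175.176.0.0/16 (175.176.0.0 - 175.176.255.255) does not contain 175.177.79.231
Longest matching prefix is /14 -> next hop Router W.

Router W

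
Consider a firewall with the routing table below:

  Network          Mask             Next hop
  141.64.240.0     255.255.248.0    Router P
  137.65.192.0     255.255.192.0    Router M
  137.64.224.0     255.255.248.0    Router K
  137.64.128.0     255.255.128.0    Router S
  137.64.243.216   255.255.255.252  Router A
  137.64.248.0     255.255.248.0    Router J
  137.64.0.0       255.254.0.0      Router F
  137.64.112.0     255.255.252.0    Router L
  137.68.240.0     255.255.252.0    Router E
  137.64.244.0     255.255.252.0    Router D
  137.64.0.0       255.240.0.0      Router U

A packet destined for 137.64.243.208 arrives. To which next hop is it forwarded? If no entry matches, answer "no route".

Routes whose prefix contains 137.64.243.208:
  137.64.0.0/12 (137.64.0.0 - 137.79.255.255) -> Router U
  137.64.0.0/15 (137.64.0.0 - 137.65.255.255) -> Router F
  137.64.128.0/17 (137.64.128.0 - 137.64.255.255) -> Router S
More-specific entries that do NOT match:
  137.64.243.216/30 (137.64.243.216 - 137.64.243.219) does not contain 137.64.243.208
  137.64.112.0/22 (137.64.112.0 - 137.64.115.255) does not contain 137.64.243.208
  137.68.240.0/22 (137.68.240.0 - 137.68.243.255) does not contain 137.64.243.208
  137.64.244.0/22 (137.64.244.0 - 137.64.247.255) does not contain 137.64.243.208
  141.64.240.0/21 (141.64.240.0 - 141.64.247.255) does not contain 137.64.243.208
  137.64.224.0/21 (137.64.224.0 - 137.64.231.255) does not contain 137.64.243.208
  137.64.248.0/21 (137.64.248.0 - 137.64.255.255) does not contain 137.64.243.208
  137.65.192.0/18 (137.65.192.0 - 137.65.255.255) does not contain 137.64.243.208
Longest matching prefix is /17 -> next hop Router S.

Router S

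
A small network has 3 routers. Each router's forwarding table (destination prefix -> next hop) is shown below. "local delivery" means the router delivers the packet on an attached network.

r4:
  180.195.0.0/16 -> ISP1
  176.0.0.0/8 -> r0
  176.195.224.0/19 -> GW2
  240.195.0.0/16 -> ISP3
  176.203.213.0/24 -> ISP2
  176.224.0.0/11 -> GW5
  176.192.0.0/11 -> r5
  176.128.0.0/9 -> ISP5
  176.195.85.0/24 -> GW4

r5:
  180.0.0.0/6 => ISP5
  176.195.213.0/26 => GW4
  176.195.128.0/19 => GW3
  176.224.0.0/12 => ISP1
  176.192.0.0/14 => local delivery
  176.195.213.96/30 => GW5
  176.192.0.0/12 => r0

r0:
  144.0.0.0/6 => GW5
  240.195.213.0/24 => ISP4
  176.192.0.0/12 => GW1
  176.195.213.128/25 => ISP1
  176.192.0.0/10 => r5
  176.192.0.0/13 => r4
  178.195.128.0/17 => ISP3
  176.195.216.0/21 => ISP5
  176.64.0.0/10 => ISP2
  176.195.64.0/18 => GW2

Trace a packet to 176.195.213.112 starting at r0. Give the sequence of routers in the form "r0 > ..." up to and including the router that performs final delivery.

r0 > r4 > r5

At r0: longest match for 176.195.213.112 is 176.192.0.0/13 -> r4
At r4: longest match for 176.195.213.112 is 176.192.0.0/11 -> r5
At r5: longest match for 176.195.213.112 is 176.192.0.0/14 -> local delivery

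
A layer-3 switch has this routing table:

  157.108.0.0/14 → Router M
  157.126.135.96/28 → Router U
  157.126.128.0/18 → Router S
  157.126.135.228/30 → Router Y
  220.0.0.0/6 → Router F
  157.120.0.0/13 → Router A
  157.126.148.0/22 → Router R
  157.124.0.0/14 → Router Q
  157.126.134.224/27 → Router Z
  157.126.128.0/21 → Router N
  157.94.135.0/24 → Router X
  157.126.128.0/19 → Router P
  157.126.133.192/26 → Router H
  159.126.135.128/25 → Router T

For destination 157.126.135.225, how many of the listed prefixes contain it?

5

Prefixes containing 157.126.135.225:
  157.120.0.0/13 (157.120.0.0 - 157.127.255.255)
  157.124.0.0/14 (157.124.0.0 - 157.127.255.255)
  157.126.128.0/18 (157.126.128.0 - 157.126.191.255)
  157.126.128.0/19 (157.126.128.0 - 157.126.159.255)
  157.126.128.0/21 (157.126.128.0 - 157.126.135.255)
Total matching entries: 5.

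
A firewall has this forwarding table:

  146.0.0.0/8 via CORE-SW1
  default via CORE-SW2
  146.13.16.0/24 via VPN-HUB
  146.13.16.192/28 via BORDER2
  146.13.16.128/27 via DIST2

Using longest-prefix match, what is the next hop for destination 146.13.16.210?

VPN-HUB

Routes whose prefix contains 146.13.16.210:
  0.0.0.0/0 (default, matches everything) -> CORE-SW2
  146.0.0.0/8 (146.0.0.0 - 146.255.255.255) -> CORE-SW1
  146.13.16.0/24 (146.13.16.0 - 146.13.16.255) -> VPN-HUB
More-specific entries that do NOT match:
  146.13.16.192/28 (146.13.16.192 - 146.13.16.207) does not contain 146.13.16.210
  146.13.16.128/27 (146.13.16.128 - 146.13.16.159) does not contain 146.13.16.210
Longest matching prefix is /24 -> next hop VPN-HUB.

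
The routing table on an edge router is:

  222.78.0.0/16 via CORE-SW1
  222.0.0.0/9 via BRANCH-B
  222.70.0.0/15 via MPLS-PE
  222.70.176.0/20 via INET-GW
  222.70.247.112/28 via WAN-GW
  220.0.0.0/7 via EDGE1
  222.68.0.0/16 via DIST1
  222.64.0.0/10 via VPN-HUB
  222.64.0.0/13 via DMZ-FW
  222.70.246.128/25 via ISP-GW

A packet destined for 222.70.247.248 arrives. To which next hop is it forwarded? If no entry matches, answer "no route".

MPLS-PE

Routes whose prefix contains 222.70.247.248:
  222.0.0.0/9 (222.0.0.0 - 222.127.255.255) -> BRANCH-B
  222.64.0.0/10 (222.64.0.0 - 222.127.255.255) -> VPN-HUB
  222.64.0.0/13 (222.64.0.0 - 222.71.255.255) -> DMZ-FW
  222.70.0.0/15 (222.70.0.0 - 222.71.255.255) -> MPLS-PE
More-specific entries that do NOT match:
  222.70.247.112/28 (222.70.247.112 - 222.70.247.127) does not contain 222.70.247.248
  222.70.246.128/25 (222.70.246.128 - 222.70.246.255) does not contain 222.70.247.248
  222.70.176.0/20 (222.70.176.0 - 222.70.191.255) does not contain 222.70.247.248
  222.78.0.0/16 (222.78.0.0 - 222.78.255.255) does not contain 222.70.247.248
  222.68.0.0/16 (222.68.0.0 - 222.68.255.255) does not contain 222.70.247.248
Longest matching prefix is /15 -> next hop MPLS-PE.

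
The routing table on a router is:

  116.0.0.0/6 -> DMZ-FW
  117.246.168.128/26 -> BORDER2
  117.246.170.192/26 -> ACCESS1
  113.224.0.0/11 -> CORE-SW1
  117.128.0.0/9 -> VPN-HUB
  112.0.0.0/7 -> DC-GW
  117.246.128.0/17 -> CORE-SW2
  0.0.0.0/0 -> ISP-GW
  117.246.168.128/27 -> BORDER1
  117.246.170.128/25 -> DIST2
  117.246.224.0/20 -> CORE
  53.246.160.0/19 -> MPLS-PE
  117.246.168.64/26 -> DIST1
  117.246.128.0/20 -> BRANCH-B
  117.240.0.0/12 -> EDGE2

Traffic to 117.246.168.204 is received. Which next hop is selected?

CORE-SW2

Routes whose prefix contains 117.246.168.204:
  0.0.0.0/0 (default, matches everything) -> ISP-GW
  116.0.0.0/6 (116.0.0.0 - 119.255.255.255) -> DMZ-FW
  117.128.0.0/9 (117.128.0.0 - 117.255.255.255) -> VPN-HUB
  117.240.0.0/12 (117.240.0.0 - 117.255.255.255) -> EDGE2
  117.246.128.0/17 (117.246.128.0 - 117.246.255.255) -> CORE-SW2
More-specific entries that do NOT match:
  117.246.168.128/27 (117.246.168.128 - 117.246.168.159) does not contain 117.246.168.204
  117.246.168.128/26 (117.246.168.128 - 117.246.168.191) does not contain 117.246.168.204
  117.246.170.192/26 (117.246.170.192 - 117.246.170.255) does not contain 117.246.168.204
  117.246.168.64/26 (117.246.168.64 - 117.246.168.127) does not contain 117.246.168.204
  117.246.170.128/25 (117.246.170.128 - 117.246.170.255) does not contain 117.246.168.204
  117.246.224.0/20 (117.246.224.0 - 117.246.239.255) does not contain 117.246.168.204
  117.246.128.0/20 (117.246.128.0 - 117.246.143.255) does not contain 117.246.168.204
  53.246.160.0/19 (53.246.160.0 - 53.246.191.255) does not contain 117.246.168.204
Longest matching prefix is /17 -> next hop CORE-SW2.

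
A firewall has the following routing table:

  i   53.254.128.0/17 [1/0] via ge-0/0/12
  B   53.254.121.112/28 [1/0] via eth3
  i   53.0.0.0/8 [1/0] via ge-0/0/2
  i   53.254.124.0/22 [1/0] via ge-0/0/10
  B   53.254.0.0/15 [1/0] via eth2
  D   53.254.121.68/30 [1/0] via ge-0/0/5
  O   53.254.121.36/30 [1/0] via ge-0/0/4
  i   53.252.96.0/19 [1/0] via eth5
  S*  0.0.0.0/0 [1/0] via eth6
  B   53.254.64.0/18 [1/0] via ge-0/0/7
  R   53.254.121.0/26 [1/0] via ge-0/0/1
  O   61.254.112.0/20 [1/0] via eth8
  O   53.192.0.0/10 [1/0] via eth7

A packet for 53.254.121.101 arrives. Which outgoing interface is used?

ge-0/0/7

Routes whose prefix contains 53.254.121.101:
  0.0.0.0/0 (default, matches everything) -> eth6
  53.0.0.0/8 (53.0.0.0 - 53.255.255.255) -> ge-0/0/2
  53.192.0.0/10 (53.192.0.0 - 53.255.255.255) -> eth7
  53.254.0.0/15 (53.254.0.0 - 53.255.255.255) -> eth2
  53.254.64.0/18 (53.254.64.0 - 53.254.127.255) -> ge-0/0/7
More-specific entries that do NOT match:
  53.254.121.68/30 (53.254.121.68 - 53.254.121.71) does not contain 53.254.121.101
  53.254.121.36/30 (53.254.121.36 - 53.254.121.39) does not contain 53.254.121.101
  53.254.121.112/28 (53.254.121.112 - 53.254.121.127) does not contain 53.254.121.101
  53.254.121.0/26 (53.254.121.0 - 53.254.121.63) does not contain 53.254.121.101
  53.254.124.0/22 (53.254.124.0 - 53.254.127.255) does not contain 53.254.121.101
  61.254.112.0/20 (61.254.112.0 - 61.254.127.255) does not contain 53.254.121.101
  53.252.96.0/19 (53.252.96.0 - 53.252.127.255) does not contain 53.254.121.101
Longest matching prefix is /18 -> interface ge-0/0/7.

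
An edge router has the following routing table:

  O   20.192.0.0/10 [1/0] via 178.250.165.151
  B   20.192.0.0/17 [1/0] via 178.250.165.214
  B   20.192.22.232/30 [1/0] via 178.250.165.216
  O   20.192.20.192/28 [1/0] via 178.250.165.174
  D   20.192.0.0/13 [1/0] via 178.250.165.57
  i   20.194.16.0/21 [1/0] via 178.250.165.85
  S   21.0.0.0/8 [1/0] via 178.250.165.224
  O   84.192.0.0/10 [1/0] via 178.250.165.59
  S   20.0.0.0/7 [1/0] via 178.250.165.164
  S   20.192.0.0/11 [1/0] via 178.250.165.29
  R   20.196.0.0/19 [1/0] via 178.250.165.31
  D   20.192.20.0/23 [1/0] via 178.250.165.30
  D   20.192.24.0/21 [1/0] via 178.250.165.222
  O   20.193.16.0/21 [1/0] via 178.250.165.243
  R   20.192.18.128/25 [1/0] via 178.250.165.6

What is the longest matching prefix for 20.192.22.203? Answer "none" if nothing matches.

20.192.0.0/17

Entries matching 20.192.22.203:
  20.0.0.0/7 (20.0.0.0 - 21.255.255.255)
  20.192.0.0/10 (20.192.0.0 - 20.255.255.255)
  20.192.0.0/11 (20.192.0.0 - 20.223.255.255)
  20.192.0.0/13 (20.192.0.0 - 20.199.255.255)
  20.192.0.0/17 (20.192.0.0 - 20.192.127.255)
Most specific is 20.192.0.0/17.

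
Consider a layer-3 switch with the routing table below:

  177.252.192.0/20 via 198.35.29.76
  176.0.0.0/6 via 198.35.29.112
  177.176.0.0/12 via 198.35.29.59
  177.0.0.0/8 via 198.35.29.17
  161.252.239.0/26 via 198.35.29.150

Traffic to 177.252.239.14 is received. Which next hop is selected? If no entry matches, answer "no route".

Routes whose prefix contains 177.252.239.14:
  176.0.0.0/6 (176.0.0.0 - 179.255.255.255) -> 198.35.29.112
  177.0.0.0/8 (177.0.0.0 - 177.255.255.255) -> 198.35.29.17
More-specific entries that do NOT match:
  161.252.239.0/26 (161.252.239.0 - 161.252.239.63) does not contain 177.252.239.14
  177.252.192.0/20 (177.252.192.0 - 177.252.207.255) does not contain 177.252.239.14
  177.176.0.0/12 (177.176.0.0 - 177.191.255.255) does not contain 177.252.239.14
Longest matching prefix is /8 -> next hop 198.35.29.17.

198.35.29.17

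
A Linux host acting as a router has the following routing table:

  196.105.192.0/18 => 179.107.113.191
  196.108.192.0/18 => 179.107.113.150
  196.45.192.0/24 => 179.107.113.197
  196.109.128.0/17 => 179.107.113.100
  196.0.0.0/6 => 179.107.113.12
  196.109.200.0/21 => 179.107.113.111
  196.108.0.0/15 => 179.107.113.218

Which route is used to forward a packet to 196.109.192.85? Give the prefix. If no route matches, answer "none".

196.109.128.0/17

Entries matching 196.109.192.85:
  196.0.0.0/6 (196.0.0.0 - 199.255.255.255)
  196.108.0.0/15 (196.108.0.0 - 196.109.255.255)
  196.109.128.0/17 (196.109.128.0 - 196.109.255.255)
Most specific is 196.109.128.0/17.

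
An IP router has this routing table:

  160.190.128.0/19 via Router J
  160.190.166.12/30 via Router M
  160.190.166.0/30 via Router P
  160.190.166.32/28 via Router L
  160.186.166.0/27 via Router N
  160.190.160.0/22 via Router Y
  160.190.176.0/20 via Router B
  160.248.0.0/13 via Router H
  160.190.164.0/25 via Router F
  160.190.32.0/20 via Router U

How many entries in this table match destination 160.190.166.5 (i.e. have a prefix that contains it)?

No listed prefix contains 160.190.166.5.
Total matching entries: 0.

0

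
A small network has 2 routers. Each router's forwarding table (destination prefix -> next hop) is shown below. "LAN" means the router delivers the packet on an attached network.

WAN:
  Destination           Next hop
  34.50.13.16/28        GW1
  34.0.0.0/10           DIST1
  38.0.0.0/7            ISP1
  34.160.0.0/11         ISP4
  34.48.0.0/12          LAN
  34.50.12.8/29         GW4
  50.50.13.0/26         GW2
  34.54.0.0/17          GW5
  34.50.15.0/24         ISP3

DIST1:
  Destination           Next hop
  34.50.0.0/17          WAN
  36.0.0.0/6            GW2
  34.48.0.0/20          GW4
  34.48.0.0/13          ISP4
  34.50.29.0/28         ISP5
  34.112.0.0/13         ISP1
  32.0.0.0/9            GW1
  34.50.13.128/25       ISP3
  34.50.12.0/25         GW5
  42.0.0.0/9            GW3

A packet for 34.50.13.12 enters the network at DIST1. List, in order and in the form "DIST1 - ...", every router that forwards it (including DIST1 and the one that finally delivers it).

DIST1 - WAN

At DIST1: longest match for 34.50.13.12 is 34.50.0.0/17 -> WAN
At WAN: longest match for 34.50.13.12 is 34.48.0.0/12 -> LAN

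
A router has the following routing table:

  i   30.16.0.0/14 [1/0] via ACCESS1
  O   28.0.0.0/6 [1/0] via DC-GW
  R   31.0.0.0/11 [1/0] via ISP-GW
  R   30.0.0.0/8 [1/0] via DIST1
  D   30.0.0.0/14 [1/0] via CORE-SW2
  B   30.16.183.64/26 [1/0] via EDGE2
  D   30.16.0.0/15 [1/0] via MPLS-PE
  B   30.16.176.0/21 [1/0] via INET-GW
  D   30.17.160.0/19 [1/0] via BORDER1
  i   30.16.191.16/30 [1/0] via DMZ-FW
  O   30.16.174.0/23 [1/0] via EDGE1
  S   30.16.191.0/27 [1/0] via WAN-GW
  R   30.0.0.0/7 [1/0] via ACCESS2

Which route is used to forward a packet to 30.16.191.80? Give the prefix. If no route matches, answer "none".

Entries matching 30.16.191.80:
  28.0.0.0/6 (28.0.0.0 - 31.255.255.255)
  30.0.0.0/7 (30.0.0.0 - 31.255.255.255)
  30.0.0.0/8 (30.0.0.0 - 30.255.255.255)
  30.16.0.0/14 (30.16.0.0 - 30.19.255.255)
  30.16.0.0/15 (30.16.0.0 - 30.17.255.255)
Most specific is 30.16.0.0/15.

30.16.0.0/15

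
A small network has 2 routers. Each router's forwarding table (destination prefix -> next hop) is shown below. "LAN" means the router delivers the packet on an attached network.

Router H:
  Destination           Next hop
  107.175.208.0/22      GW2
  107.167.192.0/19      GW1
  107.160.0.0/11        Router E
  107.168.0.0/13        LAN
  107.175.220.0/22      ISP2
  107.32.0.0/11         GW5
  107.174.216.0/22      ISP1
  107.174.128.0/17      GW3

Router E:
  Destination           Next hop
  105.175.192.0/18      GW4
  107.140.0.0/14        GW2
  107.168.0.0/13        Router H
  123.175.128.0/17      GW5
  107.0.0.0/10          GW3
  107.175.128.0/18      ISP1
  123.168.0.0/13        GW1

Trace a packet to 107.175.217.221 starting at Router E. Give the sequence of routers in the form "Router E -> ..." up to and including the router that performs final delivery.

At Router E: longest match for 107.175.217.221 is 107.168.0.0/13 -> Router H
At Router H: longest match for 107.175.217.221 is 107.168.0.0/13 -> LAN

Router E -> Router H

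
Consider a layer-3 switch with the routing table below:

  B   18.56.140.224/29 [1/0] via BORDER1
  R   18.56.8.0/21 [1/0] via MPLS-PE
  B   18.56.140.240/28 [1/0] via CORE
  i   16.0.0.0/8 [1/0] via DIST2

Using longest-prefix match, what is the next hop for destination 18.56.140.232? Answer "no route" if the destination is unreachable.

no route

No entry's prefix contains 18.56.140.232; there is no default route.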